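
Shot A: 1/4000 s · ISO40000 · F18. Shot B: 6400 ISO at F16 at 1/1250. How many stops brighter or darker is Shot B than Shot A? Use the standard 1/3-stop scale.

Aperture: f/18 → f/16 — 1/3 stop larger aperture (brighter).
Shutter speed: 1/4000 → 1/3200 → 1/2500 → 1/2000 → 1/1600 → 1/1250 — 1 2/3 stops slower (brighter).
ISO: 40000 → 32000 → 25600 → 20000 → 16000 → 12800 → 10000 → 8000 → 6400 — 2 2/3 stops dropped (darker).
Net: +1/3 +1 2/3 −2 2/3 = −2/3 stops.

2/3 stop darker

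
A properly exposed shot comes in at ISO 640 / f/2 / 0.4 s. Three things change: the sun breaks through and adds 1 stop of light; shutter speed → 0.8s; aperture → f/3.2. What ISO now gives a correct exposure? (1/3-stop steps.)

Scene light: 1 stop brighter.
Shutter speed: 0.4 → 0.5 → 0.6 → 0.8 — 1 stop longer (brighter).
Aperture: f/2 → f/2.2 → f/2.5 → f/2.8 → f/3.2 — 1 1/3 stops smaller aperture (darker).
Net so far: 2/3 stop brighter. ISO: 640 → 500 → 400.

ISO 400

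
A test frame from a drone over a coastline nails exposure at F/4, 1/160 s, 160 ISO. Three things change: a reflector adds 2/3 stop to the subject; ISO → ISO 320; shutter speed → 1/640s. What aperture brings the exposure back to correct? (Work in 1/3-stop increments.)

Scene light: 2/3 stop brighter.
ISO: 160 → 200 → 250 → 320 — 1 stop raised (brighter).
Shutter speed: 1/160 → 1/200 → 1/250 → 1/320 → 1/400 → 1/500 → 1/640 — 2 stops faster (darker).
Net so far: 1/3 stop darker. Aperture: f/4 → f/3.5.

f/3.5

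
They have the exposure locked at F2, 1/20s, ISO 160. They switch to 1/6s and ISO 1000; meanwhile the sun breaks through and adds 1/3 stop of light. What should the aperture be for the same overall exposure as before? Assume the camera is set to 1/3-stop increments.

Scene light: 1/3 stop brighter.
Shutter speed: 1/20 → 1/15 → 1/13 → 1/10 → 1/8 → 1/6 — 1 2/3 stops slower (brighter).
ISO: 160 → 200 → 250 → 320 → 400 → 500 → 640 → 800 → 1000 — 2 2/3 stops higher (brighter).
Net so far: 4 2/3 stops brighter. Aperture: f/2 → f/2.2 → f/2.5 → f/2.8 → f/3.2 → f/3.5 → f/4 → f/4.5 → f/5 → f/5.6 → f/6.3 → f/7.1 → f/8 → f/9 → f/10.

f/10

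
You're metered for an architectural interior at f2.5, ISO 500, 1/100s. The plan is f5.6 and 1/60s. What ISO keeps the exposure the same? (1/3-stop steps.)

ISO 1600

Aperture: f/2.5 → f/2.8 → f/3.2 → f/3.5 → f/4 → f/4.5 → f/5 → f/5.6 — 2 1/3 stops smaller aperture (darker).
Shutter speed: 1/100 → 1/80 → 1/60 — 2/3 stop longer (brighter).
Net change so far: 1 2/3 stops darker. Offset with the ISO: 500 → 640 → 800 → 1000 → 1250 → 1600.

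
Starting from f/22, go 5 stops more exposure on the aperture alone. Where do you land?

Aperture: f/22 → f/16 → f/11 → f/8 → f/5.6 → f/4 — 5 stops larger aperture (brighter).

f/4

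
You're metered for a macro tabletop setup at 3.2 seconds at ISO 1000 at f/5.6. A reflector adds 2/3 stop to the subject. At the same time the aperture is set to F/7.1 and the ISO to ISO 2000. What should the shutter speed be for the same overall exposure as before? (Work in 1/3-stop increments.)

1.6 s

Scene light: 2/3 stop brighter.
Aperture: f/5.6 → f/6.3 → f/7.1 — 2/3 stop narrower (darker).
ISO: 1000 → 1250 → 1600 → 2000 — 1 stop higher (brighter).
Net so far: 1 stop brighter. Shutter speed: 3.2 → 2.5 → 2 → 1.6.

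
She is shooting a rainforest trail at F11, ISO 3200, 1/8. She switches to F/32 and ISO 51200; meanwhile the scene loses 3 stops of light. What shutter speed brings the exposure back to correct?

Scene light: 3 stops darker.
Aperture: f/11 → f/16 → f/22 → f/32 — 3 stops smaller aperture (darker).
ISO: 3200 → 6400 → 12800 → 25600 → 51200 — 4 stops higher (brighter).
Net so far: 2 stops darker. Shutter speed: 1/8 → 1/4 → 1/2.

1/2s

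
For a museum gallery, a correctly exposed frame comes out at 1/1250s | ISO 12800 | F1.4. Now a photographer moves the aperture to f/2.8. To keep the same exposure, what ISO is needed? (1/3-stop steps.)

ISO 51200

Aperture: f/1.4 → f/1.6 → f/1.8 → f/2 → f/2.2 → f/2.5 → f/2.8 — 2 stops smaller aperture (darker).
Need 2 stops brighter from the ISO: 12800 → 16000 → 20000 → 25600 → 32000 → 40000 → 51200.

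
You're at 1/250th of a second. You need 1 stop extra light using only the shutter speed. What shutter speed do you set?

1/125s

Shutter speed: 1/250 → 1/125 — 1 stop slower (brighter).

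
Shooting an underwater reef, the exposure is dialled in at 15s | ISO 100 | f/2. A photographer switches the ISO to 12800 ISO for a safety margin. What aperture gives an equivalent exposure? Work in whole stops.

f/22

ISO: 100 → 200 → 400 → 800 → 1600 → 3200 → 6400 → 12800 — 7 stops raised (brighter).
Need 7 stops darker from the aperture: f/2 → f/2.8 → f/4 → f/5.6 → f/8 → f/11 → f/16 → f/22.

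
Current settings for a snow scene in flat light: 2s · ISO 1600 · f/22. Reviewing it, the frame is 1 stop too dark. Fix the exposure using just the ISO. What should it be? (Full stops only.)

ISO 3200

Underexposed by 1 stop → need 1 stop brighter.
ISO: 1600 → 3200.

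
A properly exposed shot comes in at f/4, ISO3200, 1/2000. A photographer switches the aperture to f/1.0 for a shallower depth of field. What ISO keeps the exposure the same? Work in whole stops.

Aperture: f/4 → f/2.8 → f/2 → f/1.4 → f/1.0 — 4 stops wider (brighter).
Need 4 stops darker from the ISO: 3200 → 1600 → 800 → 400 → 200.

ISO 200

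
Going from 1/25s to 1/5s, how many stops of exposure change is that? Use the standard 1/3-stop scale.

1/25 → 1/20 → 1/15 → 1/13 → 1/10 → 1/8 → 1/6 → 1/5 — count the steps: 7 third-stops = 2 1/3 stops.

2 1/3 stops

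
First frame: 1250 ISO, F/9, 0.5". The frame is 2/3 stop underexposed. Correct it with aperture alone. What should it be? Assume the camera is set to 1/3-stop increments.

f/7.1

Underexposed by 2/3 stop → need 2/3 stop brighter.
Aperture: f/9 → f/8 → f/7.1.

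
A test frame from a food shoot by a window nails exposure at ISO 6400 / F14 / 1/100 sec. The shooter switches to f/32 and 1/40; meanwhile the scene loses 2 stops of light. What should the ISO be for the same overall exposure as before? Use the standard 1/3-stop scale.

ISO 51200

Scene light: 2 stops darker.
Aperture: f/14 → f/16 → f/18 → f/20 → f/22 → f/25 → f/29 → f/32 — 2 1/3 stops smaller aperture (darker).
Shutter speed: 1/100 → 1/80 → 1/60 → 1/50 → 1/40 — 1 1/3 stops longer (brighter).
Net so far: 3 stops darker. ISO: 6400 → 8000 → 10000 → 12800 → 16000 → 20000 → 25600 → 32000 → 40000 → 51200.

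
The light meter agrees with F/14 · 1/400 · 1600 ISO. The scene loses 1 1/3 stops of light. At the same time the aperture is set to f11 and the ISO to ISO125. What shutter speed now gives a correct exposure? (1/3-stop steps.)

1/20s

Scene light: 1 1/3 stops darker.
Aperture: f/14 → f/13 → f/11 — 2/3 stop opened up (brighter).
ISO: 1600 → 1250 → 1000 → 800 → 640 → 500 → 400 → 320 → 250 → 200 → 160 → 125 — 3 2/3 stops dropped (darker).
Net so far: 4 1/3 stops darker. Shutter speed: 1/400 → 1/320 → 1/250 → 1/200 → 1/160 → 1/125 → 1/100 → 1/80 → 1/60 → 1/50 → 1/40 → 1/30 → 1/25 → 1/20.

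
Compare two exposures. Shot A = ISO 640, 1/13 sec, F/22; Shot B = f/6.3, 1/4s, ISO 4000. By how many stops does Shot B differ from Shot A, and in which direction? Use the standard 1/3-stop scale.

8 stops brighter

Aperture: f/22 → f/20 → f/18 → f/16 → f/14 → f/13 → f/11 → f/10 → f/9 → f/8 → f/7.1 → f/6.3 — 3 2/3 stops opened up (brighter).
Shutter speed: 1/13 → 1/10 → 1/8 → 1/6 → 1/5 → 1/4 — 1 2/3 stops slower (brighter).
ISO: 640 → 800 → 1000 → 1250 → 1600 → 2000 → 2500 → 3200 → 4000 — 2 2/3 stops higher (brighter).
Net: +3 2/3 +1 2/3 +2 2/3 = +8 stops.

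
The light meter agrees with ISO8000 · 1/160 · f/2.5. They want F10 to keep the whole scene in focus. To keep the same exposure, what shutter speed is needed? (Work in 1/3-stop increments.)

Aperture: f/2.5 → f/2.8 → f/3.2 → f/3.5 → f/4 → f/4.5 → f/5 → f/5.6 → f/6.3 → f/7.1 → f/8 → f/9 → f/10 — 4 stops stopped down (darker).
Need 4 stops brighter from the shutter speed: 1/160 → 1/125 → 1/100 → 1/80 → 1/60 → 1/50 → 1/40 → 1/30 → 1/25 → 1/20 → 1/15 → 1/13 → 1/10.

1/10s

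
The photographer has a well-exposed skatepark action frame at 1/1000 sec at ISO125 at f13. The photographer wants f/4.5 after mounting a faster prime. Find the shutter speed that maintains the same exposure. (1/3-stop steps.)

1/8000s

Aperture: f/13 → f/11 → f/10 → f/9 → f/8 → f/7.1 → f/6.3 → f/5.6 → f/5 → f/4.5 — 3 stops wider (brighter).
Need 3 stops darker from the shutter speed: 1/1000 → 1/1250 → 1/1600 → 1/2000 → 1/2500 → 1/3200 → 1/4000 → 1/5000 → 1/6400 → 1/8000.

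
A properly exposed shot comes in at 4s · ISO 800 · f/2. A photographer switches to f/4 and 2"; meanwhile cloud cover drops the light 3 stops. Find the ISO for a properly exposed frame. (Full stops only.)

Scene light: 3 stops darker.
Aperture: f/2 → f/2.8 → f/4 — 2 stops narrower (darker).
Shutter speed: 4 → 2 — 1 stop shorter (darker).
Net so far: 6 stops darker. ISO: 800 → 1600 → 3200 → 6400 → 12800 → 25600 → 51200.

ISO 51200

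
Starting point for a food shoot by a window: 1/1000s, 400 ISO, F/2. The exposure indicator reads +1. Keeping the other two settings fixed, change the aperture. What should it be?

f/2.8

Overexposed by 1 stop → need 1 stop darker.
Aperture: f/2 → f/2.8.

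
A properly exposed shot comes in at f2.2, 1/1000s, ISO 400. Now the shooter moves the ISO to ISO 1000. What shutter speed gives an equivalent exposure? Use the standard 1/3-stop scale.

1/2500s

ISO: 400 → 500 → 640 → 800 → 1000 — 1 1/3 stops raised (brighter).
Need 1 1/3 stops darker from the shutter speed: 1/1000 → 1/1250 → 1/1600 → 1/2000 → 1/2500.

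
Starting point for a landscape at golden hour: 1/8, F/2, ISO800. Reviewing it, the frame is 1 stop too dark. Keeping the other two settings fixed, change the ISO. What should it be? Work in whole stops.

ISO 1600

Underexposed by 1 stop → need 1 stop brighter.
ISO: 800 → 1600.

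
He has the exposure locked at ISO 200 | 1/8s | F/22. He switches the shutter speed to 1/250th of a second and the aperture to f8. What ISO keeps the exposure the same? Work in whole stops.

Shutter speed: 1/8 → 1/15 → 1/30 → 1/60 → 1/125 → 1/250 — 5 stops faster (darker).
Aperture: f/22 → f/16 → f/11 → f/8 — 3 stops larger aperture (brighter).
Net change so far: 2 stops darker. Offset with the ISO: 200 → 400 → 800.

ISO 800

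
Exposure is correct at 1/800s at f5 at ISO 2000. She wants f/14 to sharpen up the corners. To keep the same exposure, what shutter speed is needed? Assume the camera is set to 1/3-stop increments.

1/100s

Aperture: f/5 → f/5.6 → f/6.3 → f/7.1 → f/8 → f/9 → f/10 → f/11 → f/13 → f/14 — 3 stops smaller aperture (darker).
Need 3 stops brighter from the shutter speed: 1/800 → 1/640 → 1/500 → 1/400 → 1/320 → 1/250 → 1/200 → 1/160 → 1/125 → 1/100.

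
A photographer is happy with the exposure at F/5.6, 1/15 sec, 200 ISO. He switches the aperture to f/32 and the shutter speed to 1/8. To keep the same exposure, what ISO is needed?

Aperture: f/5.6 → f/8 → f/11 → f/16 → f/22 → f/32 — 5 stops stopped down (darker).
Shutter speed: 1/15 → 1/8 — 1 stop longer (brighter).
Net change so far: 4 stops darker. Offset with the ISO: 200 → 400 → 800 → 1600 → 3200.

ISO 3200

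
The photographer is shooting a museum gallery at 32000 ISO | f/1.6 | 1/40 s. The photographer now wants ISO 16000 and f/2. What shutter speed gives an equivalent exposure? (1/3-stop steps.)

ISO: 32000 → 25600 → 20000 → 16000 — 1 stop lower (darker).
Aperture: f/1.6 → f/1.8 → f/2 — 2/3 stop narrower (darker).
Net change so far: 1 2/3 stops darker. Offset with the shutter speed: 1/40 → 1/30 → 1/25 → 1/20 → 1/15 → 1/13.

1/13s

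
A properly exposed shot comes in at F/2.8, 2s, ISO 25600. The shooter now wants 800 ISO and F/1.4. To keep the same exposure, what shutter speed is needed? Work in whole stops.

15 s

ISO: 25600 → 12800 → 6400 → 3200 → 1600 → 800 — 5 stops dropped (darker).
Aperture: f/2.8 → f/2 → f/1.4 — 2 stops wider (brighter).
Net change so far: 3 stops darker. Offset with the shutter speed: 2 → 4 → 8 → 15.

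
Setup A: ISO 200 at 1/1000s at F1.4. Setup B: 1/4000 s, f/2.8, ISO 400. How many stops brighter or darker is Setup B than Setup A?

3 stops darker

Aperture: f/1.4 → f/2 → f/2.8 — 2 stops narrower (darker).
Shutter speed: 1/1000 → 1/2000 → 1/4000 — 2 stops shorter (darker).
ISO: 200 → 400 — 1 stop raised (brighter).
Net: −2 −2 +1 = −3 stops.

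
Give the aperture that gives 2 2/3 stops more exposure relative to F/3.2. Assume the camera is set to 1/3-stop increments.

Aperture: f/3.2 → f/2.8 → f/2.5 → f/2.2 → f/2 → f/1.8 → f/1.6 → f/1.4 → f/1.2 — 2 2/3 stops opened up (brighter).

f/1.2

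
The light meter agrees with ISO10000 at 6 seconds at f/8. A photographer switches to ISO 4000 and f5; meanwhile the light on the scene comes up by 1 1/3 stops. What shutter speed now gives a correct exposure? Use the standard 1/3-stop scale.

Scene light: 1 1/3 stops brighter.
ISO: 10000 → 8000 → 6400 → 5000 → 4000 — 1 1/3 stops lower (darker).
Aperture: f/8 → f/7.1 → f/6.3 → f/5.6 → f/5 — 1 1/3 stops larger aperture (brighter).
Net so far: 1 1/3 stops brighter. Shutter speed: 6 → 5 → 4 → 3.2 → 2.5.

2.5 s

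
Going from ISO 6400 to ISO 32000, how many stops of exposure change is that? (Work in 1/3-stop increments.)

6400 → 8000 → 10000 → 12800 → 16000 → 20000 → 25600 → 32000 — count the steps: 7 third-stops = 2 1/3 stops.

2 1/3 stops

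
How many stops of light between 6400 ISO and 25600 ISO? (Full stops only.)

6400 → 12800 → 25600 — count the steps: 2 stops.

2 stops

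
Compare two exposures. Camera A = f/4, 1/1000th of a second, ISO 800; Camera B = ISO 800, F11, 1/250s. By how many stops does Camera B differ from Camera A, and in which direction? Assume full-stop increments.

1 stop darker

Aperture: f/4 → f/5.6 → f/8 → f/11 — 3 stops smaller aperture (darker).
Shutter speed: 1/1000 → 1/500 → 1/250 — 2 stops slower (brighter).
ISO: unchanged.
Net: −3 +2 = −1 stop.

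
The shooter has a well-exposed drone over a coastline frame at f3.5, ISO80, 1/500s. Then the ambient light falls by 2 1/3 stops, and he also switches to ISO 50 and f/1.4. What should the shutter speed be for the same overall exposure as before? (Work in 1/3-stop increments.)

1/400s

Scene light: 2 1/3 stops darker.
ISO: 80 → 64 → 50 — 2/3 stop dropped (darker).
Aperture: f/3.5 → f/3.2 → f/2.8 → f/2.5 → f/2.2 → f/2 → f/1.8 → f/1.6 → f/1.4 — 2 2/3 stops wider (brighter).
Net so far: 1/3 stop darker. Shutter speed: 1/500 → 1/400.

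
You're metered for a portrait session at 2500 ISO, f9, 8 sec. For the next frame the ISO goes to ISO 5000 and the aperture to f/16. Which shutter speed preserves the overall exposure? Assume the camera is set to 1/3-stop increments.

13 s

ISO: 2500 → 3200 → 4000 → 5000 — 1 stop higher (brighter).
Aperture: f/9 → f/10 → f/11 → f/13 → f/14 → f/16 — 1 2/3 stops stopped down (darker).
Net change so far: 2/3 stop darker. Offset with the shutter speed: 8 → 10 → 13.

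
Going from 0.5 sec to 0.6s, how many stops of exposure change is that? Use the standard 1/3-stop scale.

1/3 stop

0.5 → 0.6 — count the steps: 1 third-stops = 1/3 stop.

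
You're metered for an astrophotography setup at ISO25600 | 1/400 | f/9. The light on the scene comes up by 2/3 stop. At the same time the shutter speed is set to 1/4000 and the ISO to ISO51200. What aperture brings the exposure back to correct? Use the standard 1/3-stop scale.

Scene light: 2/3 stop brighter.
Shutter speed: 1/400 → 1/500 → 1/640 → 1/800 → 1/1000 → 1/1250 → 1/1600 → 1/2000 → 1/2500 → 1/3200 → 1/4000 — 3 1/3 stops shorter (darker).
ISO: 25600 → 32000 → 40000 → 51200 — 1 stop higher (brighter).
Net so far: 1 2/3 stops darker. Aperture: f/9 → f/8 → f/7.1 → f/6.3 → f/5.6 → f/5.

f/5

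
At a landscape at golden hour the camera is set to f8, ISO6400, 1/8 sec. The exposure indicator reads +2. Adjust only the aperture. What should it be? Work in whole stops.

f/16

Overexposed by 2 stops → need 2 stops darker.
Aperture: f/8 → f/11 → f/16.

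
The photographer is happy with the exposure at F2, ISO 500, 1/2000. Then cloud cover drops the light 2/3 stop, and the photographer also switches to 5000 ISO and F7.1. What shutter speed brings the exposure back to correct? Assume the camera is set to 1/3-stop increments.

Scene light: 2/3 stop darker.
ISO: 500 → 640 → 800 → 1000 → 1250 → 1600 → 2000 → 2500 → 3200 → 4000 → 5000 — 3 1/3 stops higher (brighter).
Aperture: f/2 → f/2.2 → f/2.5 → f/2.8 → f/3.2 → f/3.5 → f/4 → f/4.5 → f/5 → f/5.6 → f/6.3 → f/7.1 — 3 2/3 stops stopped down (darker).
Net so far: 1 stop darker. Shutter speed: 1/2000 → 1/1600 → 1/1250 → 1/1000.

1/1000s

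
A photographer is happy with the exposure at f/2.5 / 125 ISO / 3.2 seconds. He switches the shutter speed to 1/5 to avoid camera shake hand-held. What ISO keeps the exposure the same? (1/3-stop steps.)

ISO 2000

Shutter speed: 3.2 → 2.5 → 2 → 1.6 → 1.3 → 1 → 0.8 → 0.6 → 0.5 → 0.4 → 0.3 → 1/4 → 1/5 — 4 stops faster (darker).
Need 4 stops brighter from the ISO: 125 → 160 → 200 → 250 → 320 → 400 → 500 → 640 → 800 → 1000 → 1250 → 1600 → 2000.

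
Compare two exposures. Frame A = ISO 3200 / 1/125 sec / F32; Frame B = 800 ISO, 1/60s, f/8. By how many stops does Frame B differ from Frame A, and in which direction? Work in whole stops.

3 stops brighter

Aperture: f/32 → f/22 → f/16 → f/11 → f/8 — 4 stops larger aperture (brighter).
Shutter speed: 1/125 → 1/60 — 1 stop longer (brighter).
ISO: 3200 → 1600 → 800 — 2 stops lower (darker).
Net: +4 +1 −2 = +3 stops.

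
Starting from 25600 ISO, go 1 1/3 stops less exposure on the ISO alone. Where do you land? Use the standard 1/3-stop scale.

ISO: 25600 → 20000 → 16000 → 12800 → 10000 — 1 1/3 stops dropped (darker).

ISO 10000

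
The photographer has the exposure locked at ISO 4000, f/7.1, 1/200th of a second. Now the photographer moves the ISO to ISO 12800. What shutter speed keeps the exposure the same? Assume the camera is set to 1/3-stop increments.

1/640s

ISO: 4000 → 5000 → 6400 → 8000 → 10000 → 12800 — 1 2/3 stops raised (brighter).
Need 1 2/3 stops darker from the shutter speed: 1/200 → 1/250 → 1/320 → 1/400 → 1/500 → 1/640.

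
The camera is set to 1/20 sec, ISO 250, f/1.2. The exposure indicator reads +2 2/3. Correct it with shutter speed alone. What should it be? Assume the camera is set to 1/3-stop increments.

1/125s

Overexposed by 2 2/3 stops → need 2 2/3 stops darker.
Shutter speed: 1/20 → 1/25 → 1/30 → 1/40 → 1/50 → 1/60 → 1/80 → 1/100 → 1/125.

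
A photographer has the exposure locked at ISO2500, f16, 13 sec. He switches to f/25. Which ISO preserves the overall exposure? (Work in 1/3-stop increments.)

ISO 6400

Aperture: f/16 → f/18 → f/20 → f/22 → f/25 — 1 1/3 stops narrower (darker).
Need 1 1/3 stops brighter from the ISO: 2500 → 3200 → 4000 → 5000 → 6400.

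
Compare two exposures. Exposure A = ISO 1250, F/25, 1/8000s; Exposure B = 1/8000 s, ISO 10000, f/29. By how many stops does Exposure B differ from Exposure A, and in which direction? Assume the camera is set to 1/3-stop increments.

Aperture: f/25 → f/29 — 1/3 stop stopped down (darker).
Shutter speed: unchanged.
ISO: 1250 → 1600 → 2000 → 2500 → 3200 → 4000 → 5000 → 6400 → 8000 → 10000 — 3 stops raised (brighter).
Net: −1/3 +3 = +2 2/3 stops.

2 2/3 stops brighter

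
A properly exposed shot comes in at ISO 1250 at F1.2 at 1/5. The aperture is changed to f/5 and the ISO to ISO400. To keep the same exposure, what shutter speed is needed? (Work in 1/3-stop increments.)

10 s

Aperture: f/1.2 → f/1.4 → f/1.6 → f/1.8 → f/2 → f/2.2 → f/2.5 → f/2.8 → f/3.2 → f/3.5 → f/4 → f/4.5 → f/5 — 4 stops stopped down (darker).
ISO: 1250 → 1000 → 800 → 640 → 500 → 400 — 1 2/3 stops dropped (darker).
Net change so far: 5 2/3 stops darker. Offset with the shutter speed: 1/5 → 1/4 → 0.3 → 0.4 → 0.5 → 0.6 → 0.8 → 1 → 1.3 → 1.6 → 2 → 2.5 → 3.2 → 4 → 5 → 6 → 8 → 10.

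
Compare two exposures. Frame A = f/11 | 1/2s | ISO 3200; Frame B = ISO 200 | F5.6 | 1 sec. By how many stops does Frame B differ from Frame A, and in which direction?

1 stop darker

Aperture: f/11 → f/8 → f/5.6 — 2 stops opened up (brighter).
Shutter speed: 1/2 → 1 — 1 stop longer (brighter).
ISO: 3200 → 1600 → 800 → 400 → 200 — 4 stops lower (darker).
Net: +2 +1 −4 = −1 stop.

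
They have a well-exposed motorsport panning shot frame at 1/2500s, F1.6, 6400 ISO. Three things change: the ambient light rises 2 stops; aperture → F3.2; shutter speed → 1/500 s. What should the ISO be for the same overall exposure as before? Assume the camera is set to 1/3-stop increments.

ISO 1250

Scene light: 2 stops brighter.
Aperture: f/1.6 → f/1.8 → f/2 → f/2.2 → f/2.5 → f/2.8 → f/3.2 — 2 stops stopped down (darker).
Shutter speed: 1/2500 → 1/2000 → 1/1600 → 1/1250 → 1/1000 → 1/800 → 1/640 → 1/500 — 2 1/3 stops slower (brighter).
Net so far: 2 1/3 stops brighter. ISO: 6400 → 5000 → 4000 → 3200 → 2500 → 2000 → 1600 → 1250.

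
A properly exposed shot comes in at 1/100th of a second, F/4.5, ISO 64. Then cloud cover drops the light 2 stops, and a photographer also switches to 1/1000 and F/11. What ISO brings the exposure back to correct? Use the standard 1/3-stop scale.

Scene light: 2 stops darker.
Shutter speed: 1/100 → 1/125 → 1/160 → 1/200 → 1/250 → 1/320 → 1/400 → 1/500 → 1/640 → 1/800 → 1/1000 — 3 1/3 stops faster (darker).
Aperture: f/4.5 → f/5 → f/5.6 → f/6.3 → f/7.1 → f/8 → f/9 → f/10 → f/11 — 2 2/3 stops stopped down (darker).
Net so far: 8 stops darker. ISO: 64 → 80 → 100 → 125 → 160 → 200 → 250 → 320 → 400 → 500 → 640 → 800 → 1000 → 1250 → 1600 → 2000 → 2500 → 3200 → 4000 → 5000 → 6400 → 8000 → 10000 → 12800 → 16000.

ISO 16000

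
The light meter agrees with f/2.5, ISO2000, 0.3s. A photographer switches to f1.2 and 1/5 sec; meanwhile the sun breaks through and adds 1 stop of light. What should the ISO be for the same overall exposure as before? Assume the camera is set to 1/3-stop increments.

ISO 400

Scene light: 1 stop brighter.
Aperture: f/2.5 → f/2.2 → f/2 → f/1.8 → f/1.6 → f/1.4 → f/1.2 — 2 stops opened up (brighter).
Shutter speed: 0.3 → 1/4 → 1/5 — 2/3 stop faster (darker).
Net so far: 2 1/3 stops brighter. ISO: 2000 → 1600 → 1250 → 1000 → 800 → 640 → 500 → 400.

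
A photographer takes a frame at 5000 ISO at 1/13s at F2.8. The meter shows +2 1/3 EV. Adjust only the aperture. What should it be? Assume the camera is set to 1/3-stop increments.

f/6.3

Overexposed by 2 1/3 stops → need 2 1/3 stops darker.
Aperture: f/2.8 → f/3.2 → f/3.5 → f/4 → f/4.5 → f/5 → f/5.6 → f/6.3.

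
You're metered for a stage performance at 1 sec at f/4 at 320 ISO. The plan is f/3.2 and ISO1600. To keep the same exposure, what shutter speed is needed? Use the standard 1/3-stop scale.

1/8s

Aperture: f/4 → f/3.5 → f/3.2 — 2/3 stop opened up (brighter).
ISO: 320 → 400 → 500 → 640 → 800 → 1000 → 1250 → 1600 — 2 1/3 stops higher (brighter).
Net change so far: 3 stops brighter. Offset with the shutter speed: 1 → 0.8 → 0.6 → 0.5 → 0.4 → 0.3 → 1/4 → 1/5 → 1/6 → 1/8.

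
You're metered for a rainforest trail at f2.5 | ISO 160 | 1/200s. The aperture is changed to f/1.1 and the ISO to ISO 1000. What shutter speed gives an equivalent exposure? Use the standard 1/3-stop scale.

Aperture: f/2.5 → f/2.2 → f/2 → f/1.8 → f/1.6 → f/1.4 → f/1.2 → f/1.1 — 2 1/3 stops larger aperture (brighter).
ISO: 160 → 200 → 250 → 320 → 400 → 500 → 640 → 800 → 1000 — 2 2/3 stops raised (brighter).
Net change so far: 5 stops brighter. Offset with the shutter speed: 1/200 → 1/250 → 1/320 → 1/400 → 1/500 → 1/640 → 1/800 → 1/1000 → 1/1250 → 1/1600 → 1/2000 → 1/2500 → 1/3200 → 1/4000 → 1/5000 → 1/6400.

1/6400s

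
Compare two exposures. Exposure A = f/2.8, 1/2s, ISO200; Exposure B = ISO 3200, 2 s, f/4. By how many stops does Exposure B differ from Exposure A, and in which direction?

5 stops brighter

Aperture: f/2.8 → f/4 — 1 stop smaller aperture (darker).
Shutter speed: 1/2 → 1 → 2 — 2 stops longer (brighter).
ISO: 200 → 400 → 800 → 1600 → 3200 — 4 stops raised (brighter).
Net: −1 +2 +4 = +5 stops.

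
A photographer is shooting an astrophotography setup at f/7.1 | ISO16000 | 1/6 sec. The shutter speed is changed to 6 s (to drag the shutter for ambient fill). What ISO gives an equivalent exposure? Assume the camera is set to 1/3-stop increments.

Shutter speed: 1/6 → 1/5 → 1/4 → 0.3 → 0.4 → 0.5 → 0.6 → 0.8 → 1 → 1.3 → 1.6 → 2 → 2.5 → 3.2 → 4 → 5 → 6 — 5 1/3 stops slower (brighter).
Need 5 1/3 stops darker from the ISO: 16000 → 12800 → 10000 → 8000 → 6400 → 5000 → 4000 → 3200 → 2500 → 2000 → 1600 → 1250 → 1000 → 800 → 640 → 500 → 400.

ISO 400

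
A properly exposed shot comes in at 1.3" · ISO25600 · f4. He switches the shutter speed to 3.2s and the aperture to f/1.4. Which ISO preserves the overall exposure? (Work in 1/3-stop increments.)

ISO 1250

Shutter speed: 1.3 → 1.6 → 2 → 2.5 → 3.2 — 1 1/3 stops slower (brighter).
Aperture: f/4 → f/3.5 → f/3.2 → f/2.8 → f/2.5 → f/2.2 → f/2 → f/1.8 → f/1.6 → f/1.4 — 3 stops opened up (brighter).
Net change so far: 4 1/3 stops brighter. Offset with the ISO: 25600 → 20000 → 16000 → 12800 → 10000 → 8000 → 6400 → 5000 → 4000 → 3200 → 2500 → 2000 → 1600 → 1250.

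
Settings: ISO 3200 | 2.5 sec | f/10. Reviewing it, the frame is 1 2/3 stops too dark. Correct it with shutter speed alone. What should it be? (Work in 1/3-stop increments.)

8 s

Underexposed by 1 2/3 stops → need 1 2/3 stops brighter.
Shutter speed: 2.5 → 3.2 → 4 → 5 → 6 → 8.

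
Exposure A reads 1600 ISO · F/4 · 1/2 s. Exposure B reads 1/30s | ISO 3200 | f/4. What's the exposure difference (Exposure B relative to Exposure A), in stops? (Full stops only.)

Aperture: unchanged.
Shutter speed: 1/2 → 1/4 → 1/8 → 1/15 → 1/30 — 4 stops shorter (darker).
ISO: 1600 → 3200 — 1 stop raised (brighter).
Net: −4 +1 = −3 stops.

3 stops darker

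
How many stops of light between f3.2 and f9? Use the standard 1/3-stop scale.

3 stops

f/3.2 → f/3.5 → f/4 → f/4.5 → f/5 → f/5.6 → f/6.3 → f/7.1 → f/8 → f/9 — count the steps: 9 third-stops = 3 stops.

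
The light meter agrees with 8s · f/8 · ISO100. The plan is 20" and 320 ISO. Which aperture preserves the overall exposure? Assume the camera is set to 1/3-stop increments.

f/22

Shutter speed: 8 → 10 → 13 → 15 → 20 — 1 1/3 stops slower (brighter).
ISO: 100 → 125 → 160 → 200 → 250 → 320 — 1 2/3 stops higher (brighter).
Net change so far: 3 stops brighter. Offset with the aperture: f/8 → f/9 → f/10 → f/11 → f/13 → f/14 → f/16 → f/18 → f/20 → f/22.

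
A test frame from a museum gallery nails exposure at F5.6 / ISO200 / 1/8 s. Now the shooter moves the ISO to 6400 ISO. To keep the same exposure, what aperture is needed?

f/32

ISO: 200 → 400 → 800 → 1600 → 3200 → 6400 — 5 stops raised (brighter).
Need 5 stops darker from the aperture: f/5.6 → f/8 → f/11 → f/16 → f/22 → f/32.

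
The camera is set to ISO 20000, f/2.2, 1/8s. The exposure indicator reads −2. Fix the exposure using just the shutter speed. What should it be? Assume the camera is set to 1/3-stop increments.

Underexposed by 2 stops → need 2 stops brighter.
Shutter speed: 1/8 → 1/6 → 1/5 → 1/4 → 0.3 → 0.4 → 0.5.

0.5 s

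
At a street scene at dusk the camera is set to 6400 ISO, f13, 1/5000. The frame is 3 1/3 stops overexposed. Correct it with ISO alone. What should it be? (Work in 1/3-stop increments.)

Overexposed by 3 1/3 stops → need 3 1/3 stops darker.
ISO: 6400 → 5000 → 4000 → 3200 → 2500 → 2000 → 1600 → 1250 → 1000 → 800 → 640.

ISO 640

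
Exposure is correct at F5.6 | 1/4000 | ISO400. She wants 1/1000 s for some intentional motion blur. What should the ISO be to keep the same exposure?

Shutter speed: 1/4000 → 1/2000 → 1/1000 — 2 stops slower (brighter).
Need 2 stops darker from the ISO: 400 → 200 → 100.

ISO 100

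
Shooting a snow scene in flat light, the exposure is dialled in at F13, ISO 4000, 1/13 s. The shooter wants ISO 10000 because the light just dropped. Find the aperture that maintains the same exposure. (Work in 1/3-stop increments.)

ISO: 4000 → 5000 → 6400 → 8000 → 10000 — 1 1/3 stops raised (brighter).
Need 1 1/3 stops darker from the aperture: f/13 → f/14 → f/16 → f/18 → f/20.

f/20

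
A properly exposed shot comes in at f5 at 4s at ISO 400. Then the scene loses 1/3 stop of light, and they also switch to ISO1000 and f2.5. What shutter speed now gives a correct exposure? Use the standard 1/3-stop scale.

Scene light: 1/3 stop darker.
ISO: 400 → 500 → 640 → 800 → 1000 — 1 1/3 stops higher (brighter).
Aperture: f/5 → f/4.5 → f/4 → f/3.5 → f/3.2 → f/2.8 → f/2.5 — 2 stops wider (brighter).
Net so far: 3 stops brighter. Shutter speed: 4 → 3.2 → 2.5 → 2 → 1.6 → 1.3 → 1 → 0.8 → 0.6 → 0.5.

0.5 s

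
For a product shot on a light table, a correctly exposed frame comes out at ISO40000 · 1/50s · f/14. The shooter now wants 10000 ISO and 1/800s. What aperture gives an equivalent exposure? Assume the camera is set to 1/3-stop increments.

ISO: 40000 → 32000 → 25600 → 20000 → 16000 → 12800 → 10000 — 2 stops lower (darker).
Shutter speed: 1/50 → 1/60 → 1/80 → 1/100 → 1/125 → 1/160 → 1/200 → 1/250 → 1/320 → 1/400 → 1/500 → 1/640 → 1/800 — 4 stops shorter (darker).
Net change so far: 6 stops darker. Offset with the aperture: f/14 → f/13 → f/11 → f/10 → f/9 → f/8 → f/7.1 → f/6.3 → f/5.6 → f/5 → f/4.5 → f/4 → f/3.5 → f/3.2 → f/2.8 → f/2.5 → f/2.2 → f/2 → f/1.8.

f/1.8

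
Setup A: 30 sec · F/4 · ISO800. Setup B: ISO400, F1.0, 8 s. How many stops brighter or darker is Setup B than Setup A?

Aperture: f/4 → f/2.8 → f/2 → f/1.4 → f/1.0 — 4 stops wider (brighter).
Shutter speed: 30 → 15 → 8 — 2 stops shorter (darker).
ISO: 800 → 400 — 1 stop lower (darker).
Net: +4 −2 −1 = +1 stop.

1 stop brighter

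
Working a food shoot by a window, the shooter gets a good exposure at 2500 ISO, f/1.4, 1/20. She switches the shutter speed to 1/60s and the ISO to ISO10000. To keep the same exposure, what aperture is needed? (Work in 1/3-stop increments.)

Shutter speed: 1/20 → 1/25 → 1/30 → 1/40 → 1/50 → 1/60 — 1 2/3 stops shorter (darker).
ISO: 2500 → 3200 → 4000 → 5000 → 6400 → 8000 → 10000 — 2 stops higher (brighter).
Net change so far: 1/3 stop brighter. Offset with the aperture: f/1.4 → f/1.6.

f/1.6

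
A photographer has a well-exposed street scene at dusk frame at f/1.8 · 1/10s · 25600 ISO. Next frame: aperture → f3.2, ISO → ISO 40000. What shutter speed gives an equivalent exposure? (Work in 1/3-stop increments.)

Aperture: f/1.8 → f/2 → f/2.2 → f/2.5 → f/2.8 → f/3.2 — 1 2/3 stops smaller aperture (darker).
ISO: 25600 → 32000 → 40000 — 2/3 stop higher (brighter).
Net change so far: 1 stop darker. Offset with the shutter speed: 1/10 → 1/8 → 1/6 → 1/5.

1/5s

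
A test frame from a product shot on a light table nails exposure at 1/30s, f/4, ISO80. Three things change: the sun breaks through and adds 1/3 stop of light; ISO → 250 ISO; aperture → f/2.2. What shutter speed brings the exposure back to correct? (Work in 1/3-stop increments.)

Scene light: 1/3 stop brighter.
ISO: 80 → 100 → 125 → 160 → 200 → 250 — 1 2/3 stops higher (brighter).
Aperture: f/4 → f/3.5 → f/3.2 → f/2.8 → f/2.5 → f/2.2 — 1 2/3 stops wider (brighter).
Net so far: 3 2/3 stops brighter. Shutter speed: 1/30 → 1/40 → 1/50 → 1/60 → 1/80 → 1/100 → 1/125 → 1/160 → 1/200 → 1/250 → 1/320 → 1/400.

1/400s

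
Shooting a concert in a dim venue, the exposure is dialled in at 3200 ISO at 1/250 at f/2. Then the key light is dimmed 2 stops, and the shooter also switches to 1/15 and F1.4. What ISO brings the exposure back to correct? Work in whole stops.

ISO 400

Scene light: 2 stops darker.
Shutter speed: 1/250 → 1/125 → 1/60 → 1/30 → 1/15 — 4 stops longer (brighter).
Aperture: f/2 → f/1.4 — 1 stop larger aperture (brighter).
Net so far: 3 stops brighter. ISO: 3200 → 1600 → 800 → 400.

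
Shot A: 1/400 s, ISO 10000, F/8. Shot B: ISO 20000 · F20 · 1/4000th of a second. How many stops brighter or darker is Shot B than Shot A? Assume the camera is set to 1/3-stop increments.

Aperture: f/8 → f/9 → f/10 → f/11 → f/13 → f/14 → f/16 → f/18 → f/20 — 2 2/3 stops smaller aperture (darker).
Shutter speed: 1/400 → 1/500 → 1/640 → 1/800 → 1/1000 → 1/1250 → 1/1600 → 1/2000 → 1/2500 → 1/3200 → 1/4000 — 3 1/3 stops faster (darker).
ISO: 10000 → 12800 → 16000 → 20000 — 1 stop higher (brighter).
Net: −2 2/3 −3 1/3 +1 = −5 stops.

5 stops darker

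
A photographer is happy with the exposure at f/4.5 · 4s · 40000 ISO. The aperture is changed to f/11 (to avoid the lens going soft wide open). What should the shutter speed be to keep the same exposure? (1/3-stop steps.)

25 s

Aperture: f/4.5 → f/5 → f/5.6 → f/6.3 → f/7.1 → f/8 → f/9 → f/10 → f/11 — 2 2/3 stops narrower (darker).
Need 2 2/3 stops brighter from the shutter speed: 4 → 5 → 6 → 8 → 10 → 13 → 15 → 20 → 25.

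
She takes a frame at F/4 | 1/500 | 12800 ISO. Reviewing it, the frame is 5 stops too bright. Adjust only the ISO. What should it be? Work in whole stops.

Overexposed by 5 stops → need 5 stops darker.
ISO: 12800 → 6400 → 3200 → 1600 → 800 → 400.

ISO 400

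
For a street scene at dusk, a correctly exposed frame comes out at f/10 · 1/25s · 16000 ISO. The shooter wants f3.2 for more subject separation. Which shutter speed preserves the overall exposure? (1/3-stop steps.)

Aperture: f/10 → f/9 → f/8 → f/7.1 → f/6.3 → f/5.6 → f/5 → f/4.5 → f/4 → f/3.5 → f/3.2 — 3 1/3 stops opened up (brighter).
Need 3 1/3 stops darker from the shutter speed: 1/25 → 1/30 → 1/40 → 1/50 → 1/60 → 1/80 → 1/100 → 1/125 → 1/160 → 1/200 → 1/250.

1/250s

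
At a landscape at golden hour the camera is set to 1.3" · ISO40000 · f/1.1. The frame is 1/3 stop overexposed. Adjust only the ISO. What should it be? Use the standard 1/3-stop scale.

Overexposed by 1/3 stop → need 1/3 stop darker.
ISO: 40000 → 32000.

ISO 32000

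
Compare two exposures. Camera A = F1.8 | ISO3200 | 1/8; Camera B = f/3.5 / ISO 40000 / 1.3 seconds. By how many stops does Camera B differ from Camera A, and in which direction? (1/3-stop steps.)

5 stops brighter

Aperture: f/1.8 → f/2 → f/2.2 → f/2.5 → f/2.8 → f/3.2 → f/3.5 — 2 stops stopped down (darker).
Shutter speed: 1/8 → 1/6 → 1/5 → 1/4 → 0.3 → 0.4 → 0.5 → 0.6 → 0.8 → 1 → 1.3 — 3 1/3 stops slower (brighter).
ISO: 3200 → 4000 → 5000 → 6400 → 8000 → 10000 → 12800 → 16000 → 20000 → 25600 → 32000 → 40000 — 3 2/3 stops higher (brighter).
Net: −2 +3 1/3 +3 2/3 = +5 stops.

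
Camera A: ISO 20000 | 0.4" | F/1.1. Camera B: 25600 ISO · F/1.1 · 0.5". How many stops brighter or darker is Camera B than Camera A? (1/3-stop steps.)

Aperture: unchanged.
Shutter speed: 0.4 → 0.5 — 1/3 stop slower (brighter).
ISO: 20000 → 25600 — 1/3 stop higher (brighter).
Net: +1/3 +1/3 = +2/3 stops.

2/3 stop brighter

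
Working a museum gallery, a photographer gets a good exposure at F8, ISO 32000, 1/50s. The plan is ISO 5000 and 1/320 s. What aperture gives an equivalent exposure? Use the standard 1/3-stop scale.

ISO: 32000 → 25600 → 20000 → 16000 → 12800 → 10000 → 8000 → 6400 → 5000 — 2 2/3 stops dropped (darker).
Shutter speed: 1/50 → 1/60 → 1/80 → 1/100 → 1/125 → 1/160 → 1/200 → 1/250 → 1/320 — 2 2/3 stops shorter (darker).
Net change so far: 5 1/3 stops darker. Offset with the aperture: f/8 → f/7.1 → f/6.3 → f/5.6 → f/5 → f/4.5 → f/4 → f/3.5 → f/3.2 → f/2.8 → f/2.5 → f/2.2 → f/2 → f/1.8 → f/1.6 → f/1.4 → f/1.2.

f/1.2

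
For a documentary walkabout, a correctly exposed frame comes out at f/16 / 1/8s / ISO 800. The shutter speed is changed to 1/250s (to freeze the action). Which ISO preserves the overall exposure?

ISO 25600

Shutter speed: 1/8 → 1/15 → 1/30 → 1/60 → 1/125 → 1/250 — 5 stops faster (darker).
Need 5 stops brighter from the ISO: 800 → 1600 → 3200 → 6400 → 12800 → 25600.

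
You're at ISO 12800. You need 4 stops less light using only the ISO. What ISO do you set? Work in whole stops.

ISO: 12800 → 6400 → 3200 → 1600 → 800 — 4 stops dropped (darker).

ISO 800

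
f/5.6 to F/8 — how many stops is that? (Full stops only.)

f/5.6 → f/8 — count the steps: 1 stop.

1 stop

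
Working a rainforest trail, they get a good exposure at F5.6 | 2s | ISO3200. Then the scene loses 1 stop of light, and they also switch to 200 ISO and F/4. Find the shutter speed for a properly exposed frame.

30 s

Scene light: 1 stop darker.
ISO: 3200 → 1600 → 800 → 400 → 200 — 4 stops lower (darker).
Aperture: f/5.6 → f/4 — 1 stop opened up (brighter).
Net so far: 4 stops darker. Shutter speed: 2 → 4 → 8 → 15 → 30.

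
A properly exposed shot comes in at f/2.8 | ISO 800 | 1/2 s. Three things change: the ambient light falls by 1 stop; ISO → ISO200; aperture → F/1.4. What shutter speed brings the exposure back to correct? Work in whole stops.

1 s

Scene light: 1 stop darker.
ISO: 800 → 400 → 200 — 2 stops lower (darker).
Aperture: f/2.8 → f/2 → f/1.4 — 2 stops wider (brighter).
Net so far: 1 stop darker. Shutter speed: 1/2 → 1.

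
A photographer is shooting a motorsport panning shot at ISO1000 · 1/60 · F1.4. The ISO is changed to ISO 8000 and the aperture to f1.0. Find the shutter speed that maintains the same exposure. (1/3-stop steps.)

ISO: 1000 → 1250 → 1600 → 2000 → 2500 → 3200 → 4000 → 5000 → 6400 → 8000 — 3 stops higher (brighter).
Aperture: f/1.4 → f/1.2 → f/1.1 → f/1.0 — 1 stop larger aperture (brighter).
Net change so far: 4 stops brighter. Offset with the shutter speed: 1/60 → 1/80 → 1/100 → 1/125 → 1/160 → 1/200 → 1/250 → 1/320 → 1/400 → 1/500 → 1/640 → 1/800 → 1/1000.

1/1000s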